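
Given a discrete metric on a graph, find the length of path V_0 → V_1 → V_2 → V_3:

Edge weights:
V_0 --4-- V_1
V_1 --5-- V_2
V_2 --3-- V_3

Arc length = 4 + 5 + 3 = 12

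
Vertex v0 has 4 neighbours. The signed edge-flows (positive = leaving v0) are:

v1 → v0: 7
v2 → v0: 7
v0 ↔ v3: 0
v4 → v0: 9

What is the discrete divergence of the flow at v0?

Divergence = sum of outgoing flows = (-7) + (-7) + 0 + (-9) = -23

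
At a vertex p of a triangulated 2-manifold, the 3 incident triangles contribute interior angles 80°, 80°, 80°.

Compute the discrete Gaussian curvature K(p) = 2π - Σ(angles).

Sum of angles = 240°. K = 360° - 240° = 120° = 2π/3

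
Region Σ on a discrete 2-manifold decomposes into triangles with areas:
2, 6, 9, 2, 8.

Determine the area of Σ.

2 + 6 + 9 + 2 + 8 = 27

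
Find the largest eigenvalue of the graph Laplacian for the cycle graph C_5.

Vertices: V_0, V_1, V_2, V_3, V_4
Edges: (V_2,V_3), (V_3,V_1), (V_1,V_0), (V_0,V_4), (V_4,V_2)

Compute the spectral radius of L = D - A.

The cycle graph C_n has Laplacian eigenvalues λ_k = 2 − 2cos(2πk/n), k = 0, 1, …, n−1. Here n = 5:
k=0: 2 − 2cos(0) = 0.0; k=1: 2 − 2cos(2π/5) = 1.382; k=2: 2 − 2cos(4π/5) = 3.618; k=3: 2 − 2cos(6π/5) = 3.618; k=4: 2 − 2cos(8π/5) = 1.382.
Laplacian eigenvalues: [0.0, 1.382, 1.382, 3.618, 3.618]. Largest eigenvalue (spectral radius) = 3.618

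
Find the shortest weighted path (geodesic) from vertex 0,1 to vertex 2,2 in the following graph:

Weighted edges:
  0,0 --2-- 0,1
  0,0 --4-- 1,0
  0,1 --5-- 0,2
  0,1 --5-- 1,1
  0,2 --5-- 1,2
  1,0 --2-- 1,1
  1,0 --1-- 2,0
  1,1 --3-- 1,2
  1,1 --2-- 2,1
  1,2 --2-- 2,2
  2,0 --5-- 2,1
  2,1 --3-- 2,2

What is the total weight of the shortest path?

Shortest path: 0,1 → 1,1 → 2,1 → 2,2, total weight = 10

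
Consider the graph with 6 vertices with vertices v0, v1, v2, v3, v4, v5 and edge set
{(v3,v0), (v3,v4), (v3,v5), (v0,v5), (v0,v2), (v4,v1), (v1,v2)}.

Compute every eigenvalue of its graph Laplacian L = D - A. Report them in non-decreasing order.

Degrees: deg(v0) = 3, deg(v1) = 2, deg(v2) = 2, deg(v3) = 3, deg(v4) = 2, deg(v5) = 2.
L = D − A with rows/columns ordered (v0, v1, v2, v3, v4, v5):
  [ 3,  0, -1, -1,  0, -1]
  [ 0,  2, -1,  0, -1,  0]
  [-1, -1,  2,  0,  0,  0]
  [-1,  0,  0,  3, -1, -1]
  [ 0, -1,  0, -1,  2,  0]
  [-1,  0,  0, -1,  0,  2]
Characteristic polynomial: det(λI − L) = λ(λ − 1)(λ² − 6λ + 7)(λ − 3)(λ − 4).
Roots: λ = 0; (λ − 1) = 0 ⇒ λ = 1; (λ² − 6λ + 7) = 0 ⇒ λ = 3 ± √2 ≈ 1.5858, 4.4142; (λ − 3) = 0 ⇒ λ = 3; (λ − 4) = 0 ⇒ λ = 4.
(Check: the roots sum (with multiplicity) to 14, matching trace L = Σdeg = 2·7 = 14.)
Laplacian eigenvalues (increasing order): [0.0, 1.0, 1.5858, 3.0, 4.0, 4.4142]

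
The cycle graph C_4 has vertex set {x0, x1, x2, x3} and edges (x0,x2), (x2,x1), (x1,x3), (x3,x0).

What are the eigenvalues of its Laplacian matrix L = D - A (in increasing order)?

The cycle graph C_n has Laplacian eigenvalues λ_k = 2 − 2cos(2πk/n), k = 0, 1, …, n−1. Here n = 4:
k=0: 2 − 2cos(0) = 0.0; k=1: 2 − 2cos(π/2) = 2.0; k=2: 2 − 2cos(π) = 4.0; k=3: 2 − 2cos(3π/2) = 2.0.
Laplacian eigenvalues (increasing order): [0.0, 2.0, 2.0, 4.0]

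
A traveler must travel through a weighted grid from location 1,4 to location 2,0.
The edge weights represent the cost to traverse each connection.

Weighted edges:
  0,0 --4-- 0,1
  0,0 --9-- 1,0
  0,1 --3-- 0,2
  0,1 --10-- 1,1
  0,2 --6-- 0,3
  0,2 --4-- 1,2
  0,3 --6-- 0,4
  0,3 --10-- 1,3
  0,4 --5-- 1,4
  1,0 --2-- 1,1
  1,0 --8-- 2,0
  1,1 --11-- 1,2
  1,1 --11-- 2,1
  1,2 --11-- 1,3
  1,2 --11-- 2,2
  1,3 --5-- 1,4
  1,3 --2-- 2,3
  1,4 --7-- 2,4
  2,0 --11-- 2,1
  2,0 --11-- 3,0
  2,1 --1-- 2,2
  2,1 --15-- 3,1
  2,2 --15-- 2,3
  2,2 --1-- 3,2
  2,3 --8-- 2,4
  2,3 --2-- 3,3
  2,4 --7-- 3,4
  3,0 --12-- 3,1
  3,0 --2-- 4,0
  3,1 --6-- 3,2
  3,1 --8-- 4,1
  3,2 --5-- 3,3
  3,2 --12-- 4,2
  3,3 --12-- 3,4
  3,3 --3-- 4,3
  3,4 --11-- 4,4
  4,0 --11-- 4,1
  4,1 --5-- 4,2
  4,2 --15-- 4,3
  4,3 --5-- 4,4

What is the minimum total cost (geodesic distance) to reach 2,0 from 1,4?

Shortest path: 1,4 → 1,3 → 2,3 → 3,3 → 3,2 → 2,2 → 2,1 → 2,0, total weight = 27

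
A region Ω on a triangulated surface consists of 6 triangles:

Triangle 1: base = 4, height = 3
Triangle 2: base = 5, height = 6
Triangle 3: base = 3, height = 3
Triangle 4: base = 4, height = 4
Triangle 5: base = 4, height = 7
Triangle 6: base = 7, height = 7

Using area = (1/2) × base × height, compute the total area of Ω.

(1/2)×4×3 + (1/2)×5×6 + (1/2)×3×3 + (1/2)×4×4 + (1/2)×4×7 + (1/2)×7×7 = 72.0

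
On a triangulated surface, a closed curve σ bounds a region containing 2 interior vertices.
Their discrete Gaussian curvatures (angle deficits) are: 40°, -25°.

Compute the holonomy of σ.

Holonomy = total enclosed curvature = 40° + (-25°) = 15°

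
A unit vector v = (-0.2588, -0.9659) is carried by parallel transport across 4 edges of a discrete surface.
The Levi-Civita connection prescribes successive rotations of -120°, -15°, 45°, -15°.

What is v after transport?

Total rotation: (-120°) + (-15°) + 45° + (-15°) = -105°. Final vector: (-0.8660, 0.5000)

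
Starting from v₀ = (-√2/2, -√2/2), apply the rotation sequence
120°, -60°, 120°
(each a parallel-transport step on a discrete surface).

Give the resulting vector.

Total rotation: 120° + (-60°) + 120° = 180°. Final vector: (0.7071, 0.7071)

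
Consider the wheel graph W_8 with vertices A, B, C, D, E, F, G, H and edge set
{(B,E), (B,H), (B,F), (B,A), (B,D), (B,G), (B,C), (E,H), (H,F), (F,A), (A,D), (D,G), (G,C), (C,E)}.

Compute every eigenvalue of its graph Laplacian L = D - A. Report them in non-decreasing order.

The wheel W_8 is the join K_1 ∨ C_7 (a hub joined to every vertex of a cycle of length 7). For a join G ∨ H (G on p vertices, H on q vertices) the Laplacian spectrum is 0, p+q, the eigenvalues of L(G) other than one 0 each shifted by +q, and the eigenvalues of L(H) other than one 0 each shifted by +p. With G = K_1 (p = 1, nothing left after dropping its 0) and H = C_7 (q = 7, eigenvalues 2 − 2cos(2πk/7), k = 0, …, 6; drop k = 0), the spectrum of W_8 is 0, 8, and 1 + (2 − 2cos(2πk/7)) = 3 − 2cos(2πk/7) for k = 1, …, 6:
k=1: 3 − 2cos(2π/7) = 1.753; k=2: 3 − 2cos(4π/7) = 3.445; k=3: 3 − 2cos(6π/7) = 4.8019; k=4: 3 − 2cos(8π/7) = 4.8019; k=5: 3 − 2cos(10π/7) = 3.445; k=6: 3 − 2cos(12π/7) = 1.753.
Laplacian eigenvalues (increasing order): [0.0, 1.753, 1.753, 3.445, 3.445, 4.8019, 4.8019, 8.0]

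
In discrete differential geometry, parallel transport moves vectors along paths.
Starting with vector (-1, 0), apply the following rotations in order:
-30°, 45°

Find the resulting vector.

Total rotation: (-30°) + 45° = 15°. Final vector: (-0.9659, -0.2588)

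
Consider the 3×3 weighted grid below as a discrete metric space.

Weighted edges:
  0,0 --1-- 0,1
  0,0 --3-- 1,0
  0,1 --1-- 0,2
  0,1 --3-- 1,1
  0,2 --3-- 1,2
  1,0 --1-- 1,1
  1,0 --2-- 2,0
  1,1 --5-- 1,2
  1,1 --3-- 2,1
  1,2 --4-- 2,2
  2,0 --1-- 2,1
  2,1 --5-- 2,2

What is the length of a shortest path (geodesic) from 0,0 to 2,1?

Shortest path: 0,0 → 1,0 → 2,0 → 2,1, total weight = 6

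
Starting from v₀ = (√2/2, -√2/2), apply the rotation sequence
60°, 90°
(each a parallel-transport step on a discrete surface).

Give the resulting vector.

Total rotation: 60° + 90° = 150°. Final vector: (-0.2588, 0.9659)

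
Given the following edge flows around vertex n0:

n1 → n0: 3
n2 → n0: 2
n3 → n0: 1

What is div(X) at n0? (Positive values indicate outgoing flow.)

Divergence = sum of outgoing flows = (-3) + (-2) + (-1) = -6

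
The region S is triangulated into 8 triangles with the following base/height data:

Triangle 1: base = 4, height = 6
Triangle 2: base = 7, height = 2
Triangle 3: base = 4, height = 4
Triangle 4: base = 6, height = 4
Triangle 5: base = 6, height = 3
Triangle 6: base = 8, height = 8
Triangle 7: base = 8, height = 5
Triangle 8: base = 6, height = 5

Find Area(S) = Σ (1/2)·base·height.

(1/2)×4×6 + (1/2)×7×2 + (1/2)×4×4 + (1/2)×6×4 + (1/2)×6×3 + (1/2)×8×8 + (1/2)×8×5 + (1/2)×6×5 = 115.0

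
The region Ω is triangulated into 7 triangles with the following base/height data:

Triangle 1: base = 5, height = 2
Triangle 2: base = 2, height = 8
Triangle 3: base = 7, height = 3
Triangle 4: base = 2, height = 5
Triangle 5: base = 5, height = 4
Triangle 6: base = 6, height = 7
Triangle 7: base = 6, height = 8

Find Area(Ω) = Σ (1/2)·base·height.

(1/2)×5×2 + (1/2)×2×8 + (1/2)×7×3 + (1/2)×2×5 + (1/2)×5×4 + (1/2)×6×7 + (1/2)×6×8 = 83.5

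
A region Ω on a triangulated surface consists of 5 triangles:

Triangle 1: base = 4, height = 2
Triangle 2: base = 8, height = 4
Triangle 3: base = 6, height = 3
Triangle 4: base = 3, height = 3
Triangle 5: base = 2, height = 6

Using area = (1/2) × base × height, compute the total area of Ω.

(1/2)×4×2 + (1/2)×8×4 + (1/2)×6×3 + (1/2)×3×3 + (1/2)×2×6 = 39.5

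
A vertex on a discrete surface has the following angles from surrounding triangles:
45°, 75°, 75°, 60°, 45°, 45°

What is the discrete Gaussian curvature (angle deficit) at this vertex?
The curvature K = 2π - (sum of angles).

Sum of angles = 345°. K = 360° - 345° = 15°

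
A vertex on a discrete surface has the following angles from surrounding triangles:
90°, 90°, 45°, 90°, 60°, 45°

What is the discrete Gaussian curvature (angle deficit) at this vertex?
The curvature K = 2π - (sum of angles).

Sum of angles = 420°. K = 360° - 420° = -60° = -π/3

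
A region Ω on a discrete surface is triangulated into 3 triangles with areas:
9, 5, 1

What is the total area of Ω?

9 + 5 + 1 = 15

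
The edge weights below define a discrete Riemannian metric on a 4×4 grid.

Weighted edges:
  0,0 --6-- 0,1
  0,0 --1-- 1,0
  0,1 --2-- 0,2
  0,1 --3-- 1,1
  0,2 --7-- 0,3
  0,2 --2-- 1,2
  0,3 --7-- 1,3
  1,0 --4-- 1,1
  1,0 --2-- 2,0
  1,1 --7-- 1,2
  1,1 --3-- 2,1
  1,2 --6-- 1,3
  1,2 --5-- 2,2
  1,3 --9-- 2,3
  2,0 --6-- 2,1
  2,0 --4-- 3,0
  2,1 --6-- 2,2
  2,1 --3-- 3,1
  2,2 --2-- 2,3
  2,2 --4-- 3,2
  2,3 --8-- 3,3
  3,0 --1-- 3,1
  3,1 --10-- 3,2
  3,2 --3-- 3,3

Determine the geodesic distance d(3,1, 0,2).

Shortest path: 3,1 → 2,1 → 1,1 → 0,1 → 0,2, total weight = 11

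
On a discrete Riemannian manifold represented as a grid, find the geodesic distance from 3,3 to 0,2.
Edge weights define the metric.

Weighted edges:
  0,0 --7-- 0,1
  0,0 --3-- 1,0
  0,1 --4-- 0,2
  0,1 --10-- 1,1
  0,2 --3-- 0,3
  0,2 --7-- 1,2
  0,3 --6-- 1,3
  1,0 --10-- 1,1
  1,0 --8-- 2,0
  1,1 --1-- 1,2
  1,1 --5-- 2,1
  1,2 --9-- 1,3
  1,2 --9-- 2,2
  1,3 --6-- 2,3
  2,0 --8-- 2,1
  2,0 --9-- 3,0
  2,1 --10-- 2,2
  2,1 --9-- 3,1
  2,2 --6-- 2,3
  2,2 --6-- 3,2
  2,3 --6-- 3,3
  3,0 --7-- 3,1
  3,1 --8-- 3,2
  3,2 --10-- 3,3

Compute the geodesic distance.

Shortest path: 3,3 → 2,3 → 1,3 → 0,3 → 0,2, total weight = 21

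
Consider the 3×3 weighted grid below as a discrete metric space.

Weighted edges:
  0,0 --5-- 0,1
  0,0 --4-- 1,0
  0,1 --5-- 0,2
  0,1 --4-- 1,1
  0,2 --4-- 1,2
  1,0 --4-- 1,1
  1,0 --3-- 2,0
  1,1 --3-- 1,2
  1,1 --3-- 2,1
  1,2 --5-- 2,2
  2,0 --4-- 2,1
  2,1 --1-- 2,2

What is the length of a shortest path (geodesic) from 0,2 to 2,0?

Shortest path: 0,2 → 1,2 → 1,1 → 2,1 → 2,0, total weight = 14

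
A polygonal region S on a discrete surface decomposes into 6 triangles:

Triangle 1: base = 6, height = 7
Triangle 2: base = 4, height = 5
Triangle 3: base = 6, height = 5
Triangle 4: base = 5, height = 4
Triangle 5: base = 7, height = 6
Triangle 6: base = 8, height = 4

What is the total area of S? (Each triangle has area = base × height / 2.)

(1/2)×6×7 + (1/2)×4×5 + (1/2)×6×5 + (1/2)×5×4 + (1/2)×7×6 + (1/2)×8×4 = 93.0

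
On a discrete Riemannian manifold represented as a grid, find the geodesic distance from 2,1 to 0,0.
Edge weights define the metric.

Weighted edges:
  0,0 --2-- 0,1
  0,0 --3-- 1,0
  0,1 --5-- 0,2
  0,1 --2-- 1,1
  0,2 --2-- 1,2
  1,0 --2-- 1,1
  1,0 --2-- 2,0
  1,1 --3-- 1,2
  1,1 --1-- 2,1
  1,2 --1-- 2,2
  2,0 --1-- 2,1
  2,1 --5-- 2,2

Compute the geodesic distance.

Shortest path: 2,1 → 1,1 → 0,1 → 0,0, total weight = 5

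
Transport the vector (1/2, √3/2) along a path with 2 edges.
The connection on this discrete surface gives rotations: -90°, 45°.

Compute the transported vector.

Total rotation: (-90°) + 45° = -45°. Final vector: (0.9659, 0.2588)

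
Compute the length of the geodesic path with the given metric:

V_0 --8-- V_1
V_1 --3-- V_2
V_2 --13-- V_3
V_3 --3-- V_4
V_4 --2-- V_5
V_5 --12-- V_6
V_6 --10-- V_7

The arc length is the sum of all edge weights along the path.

Arc length = 8 + 3 + 13 + 3 + 2 + 12 + 10 = 51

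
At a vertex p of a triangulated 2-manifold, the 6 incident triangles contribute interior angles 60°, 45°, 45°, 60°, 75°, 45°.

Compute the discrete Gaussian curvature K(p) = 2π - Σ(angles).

Sum of angles = 330°. K = 360° - 330° = 30° = π/6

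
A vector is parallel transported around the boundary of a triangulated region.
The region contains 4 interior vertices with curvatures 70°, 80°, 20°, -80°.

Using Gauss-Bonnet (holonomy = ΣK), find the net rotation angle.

Holonomy = total enclosed curvature = 70° + 80° + 20° + (-80°) = 90°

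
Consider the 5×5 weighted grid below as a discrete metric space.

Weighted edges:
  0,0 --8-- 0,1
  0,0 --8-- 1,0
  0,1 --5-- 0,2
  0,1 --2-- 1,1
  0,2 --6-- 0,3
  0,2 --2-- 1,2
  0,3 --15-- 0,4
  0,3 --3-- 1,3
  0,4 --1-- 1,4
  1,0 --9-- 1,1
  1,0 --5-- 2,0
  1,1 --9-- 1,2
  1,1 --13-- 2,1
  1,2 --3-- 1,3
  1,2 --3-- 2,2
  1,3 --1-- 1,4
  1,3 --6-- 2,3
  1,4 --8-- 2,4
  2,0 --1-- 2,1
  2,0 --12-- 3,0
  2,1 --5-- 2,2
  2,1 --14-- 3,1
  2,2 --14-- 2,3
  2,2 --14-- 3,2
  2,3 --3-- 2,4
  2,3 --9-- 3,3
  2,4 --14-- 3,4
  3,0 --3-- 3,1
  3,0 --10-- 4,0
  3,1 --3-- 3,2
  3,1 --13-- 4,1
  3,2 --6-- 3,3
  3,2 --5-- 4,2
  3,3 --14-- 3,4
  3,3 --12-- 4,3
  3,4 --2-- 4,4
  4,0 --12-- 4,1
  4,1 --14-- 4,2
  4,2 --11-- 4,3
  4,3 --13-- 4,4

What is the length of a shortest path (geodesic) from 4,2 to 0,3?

Shortest path: 4,2 → 3,2 → 2,2 → 1,2 → 1,3 → 0,3, total weight = 28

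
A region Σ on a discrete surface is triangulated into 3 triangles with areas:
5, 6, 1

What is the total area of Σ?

5 + 6 + 1 = 12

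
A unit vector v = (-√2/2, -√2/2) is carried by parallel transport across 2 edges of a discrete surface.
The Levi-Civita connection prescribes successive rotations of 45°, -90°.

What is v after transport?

Total rotation: 45° + (-90°) = -45°. Final vector: (-1, 0)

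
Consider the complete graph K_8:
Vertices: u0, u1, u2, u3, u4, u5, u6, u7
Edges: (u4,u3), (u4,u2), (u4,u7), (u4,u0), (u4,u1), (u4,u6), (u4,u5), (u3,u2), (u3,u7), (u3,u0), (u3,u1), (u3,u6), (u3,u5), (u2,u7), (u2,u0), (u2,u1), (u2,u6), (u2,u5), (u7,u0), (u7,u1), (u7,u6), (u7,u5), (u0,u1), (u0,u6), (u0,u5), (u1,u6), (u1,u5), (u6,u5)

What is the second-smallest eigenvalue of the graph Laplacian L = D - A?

For the complete graph K_n, L = nI − J (J = all-ones matrix). J has eigenvalues n (once, eigenvector 𝟙) and 0 (multiplicity n−1), so L has eigenvalues 0 (once) and n (multiplicity n−1). Here n = 8: eigenvalue 0 once and 8 with multiplicity 7.
Laplacian eigenvalues: [0.0, 8.0, 8.0, 8.0, 8.0, 8.0, 8.0, 8.0]. Algebraic connectivity (smallest non-zero eigenvalue) = 8.0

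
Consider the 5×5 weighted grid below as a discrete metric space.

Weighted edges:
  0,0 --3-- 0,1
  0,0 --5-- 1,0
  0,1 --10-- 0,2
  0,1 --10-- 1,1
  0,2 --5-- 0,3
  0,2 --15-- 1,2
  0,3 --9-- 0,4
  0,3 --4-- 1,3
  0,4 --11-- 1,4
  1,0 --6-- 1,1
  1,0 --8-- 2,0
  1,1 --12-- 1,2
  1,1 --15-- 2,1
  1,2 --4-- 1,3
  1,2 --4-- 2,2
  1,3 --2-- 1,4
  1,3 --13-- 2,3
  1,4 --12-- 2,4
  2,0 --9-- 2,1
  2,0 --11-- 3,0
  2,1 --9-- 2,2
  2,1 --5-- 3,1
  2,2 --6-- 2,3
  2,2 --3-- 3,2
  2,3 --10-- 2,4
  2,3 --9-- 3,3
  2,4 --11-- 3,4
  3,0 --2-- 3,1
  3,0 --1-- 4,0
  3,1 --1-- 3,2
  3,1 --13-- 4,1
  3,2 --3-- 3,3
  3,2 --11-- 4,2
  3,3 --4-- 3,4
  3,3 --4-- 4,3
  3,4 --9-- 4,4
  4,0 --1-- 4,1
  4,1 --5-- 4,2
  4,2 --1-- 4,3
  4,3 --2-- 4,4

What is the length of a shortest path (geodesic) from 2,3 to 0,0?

Shortest path: 2,3 → 2,2 → 1,2 → 1,1 → 1,0 → 0,0, total weight = 33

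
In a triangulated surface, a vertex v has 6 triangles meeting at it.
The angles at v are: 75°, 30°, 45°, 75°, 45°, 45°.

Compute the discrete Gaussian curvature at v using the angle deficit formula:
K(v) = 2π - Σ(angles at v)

Sum of angles = 315°. K = 360° - 315° = 45°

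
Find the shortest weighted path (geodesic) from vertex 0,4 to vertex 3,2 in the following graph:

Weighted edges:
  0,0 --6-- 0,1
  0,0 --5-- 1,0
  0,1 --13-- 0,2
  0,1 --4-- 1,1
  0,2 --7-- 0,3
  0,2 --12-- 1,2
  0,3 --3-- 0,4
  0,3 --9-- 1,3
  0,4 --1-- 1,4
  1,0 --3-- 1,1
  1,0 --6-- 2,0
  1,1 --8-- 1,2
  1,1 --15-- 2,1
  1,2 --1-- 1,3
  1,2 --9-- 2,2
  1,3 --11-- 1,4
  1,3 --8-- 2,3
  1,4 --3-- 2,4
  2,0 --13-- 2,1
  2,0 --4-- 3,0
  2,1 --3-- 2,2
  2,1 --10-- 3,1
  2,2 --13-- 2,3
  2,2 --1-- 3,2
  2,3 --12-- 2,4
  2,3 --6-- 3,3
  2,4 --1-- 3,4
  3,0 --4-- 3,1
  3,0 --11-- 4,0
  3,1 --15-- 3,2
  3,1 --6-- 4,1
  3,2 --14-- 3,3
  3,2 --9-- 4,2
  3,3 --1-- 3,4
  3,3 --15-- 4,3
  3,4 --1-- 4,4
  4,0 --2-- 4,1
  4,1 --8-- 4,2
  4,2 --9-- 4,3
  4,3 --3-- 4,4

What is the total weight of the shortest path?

Shortest path: 0,4 → 1,4 → 2,4 → 3,4 → 3,3 → 3,2, total weight = 20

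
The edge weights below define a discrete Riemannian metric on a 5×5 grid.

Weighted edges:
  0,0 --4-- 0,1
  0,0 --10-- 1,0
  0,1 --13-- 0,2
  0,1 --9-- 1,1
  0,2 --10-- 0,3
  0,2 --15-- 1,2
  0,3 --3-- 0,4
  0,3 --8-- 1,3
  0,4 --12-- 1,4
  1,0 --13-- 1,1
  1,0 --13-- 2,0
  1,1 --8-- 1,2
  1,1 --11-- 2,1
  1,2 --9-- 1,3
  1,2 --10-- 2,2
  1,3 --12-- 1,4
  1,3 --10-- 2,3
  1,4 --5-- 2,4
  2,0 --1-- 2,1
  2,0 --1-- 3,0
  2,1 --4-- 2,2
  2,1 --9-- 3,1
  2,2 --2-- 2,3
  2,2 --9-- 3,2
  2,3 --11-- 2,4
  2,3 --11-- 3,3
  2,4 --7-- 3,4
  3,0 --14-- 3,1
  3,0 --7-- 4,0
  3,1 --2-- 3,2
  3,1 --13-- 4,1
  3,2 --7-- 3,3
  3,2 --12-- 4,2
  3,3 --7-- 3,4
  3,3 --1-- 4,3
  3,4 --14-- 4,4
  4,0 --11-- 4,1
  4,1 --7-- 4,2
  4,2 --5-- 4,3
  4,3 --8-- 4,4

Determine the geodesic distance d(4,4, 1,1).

Shortest path: 4,4 → 4,3 → 3,3 → 2,3 → 2,2 → 2,1 → 1,1, total weight = 37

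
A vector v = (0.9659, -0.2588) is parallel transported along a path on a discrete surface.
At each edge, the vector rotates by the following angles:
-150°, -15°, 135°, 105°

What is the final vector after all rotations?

Total rotation: (-150°) + (-15°) + 135° + 105° = 75°. Final vector: (0.5000, 0.8660)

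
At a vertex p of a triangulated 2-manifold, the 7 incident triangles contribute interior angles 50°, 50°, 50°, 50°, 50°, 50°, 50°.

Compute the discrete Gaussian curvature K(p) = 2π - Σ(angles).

Sum of angles = 350°. K = 360° - 350° = 10°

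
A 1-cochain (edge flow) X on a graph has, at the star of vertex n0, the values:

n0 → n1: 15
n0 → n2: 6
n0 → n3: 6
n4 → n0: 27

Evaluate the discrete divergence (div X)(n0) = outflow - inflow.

Divergence = sum of outgoing flows = 15 + 6 + 6 + (-27) = 0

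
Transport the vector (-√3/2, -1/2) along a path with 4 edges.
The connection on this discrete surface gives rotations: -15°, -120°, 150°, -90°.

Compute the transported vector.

Total rotation: (-15°) + (-120°) + 150° + (-90°) = -75°. Final vector: (-0.7071, 0.7071)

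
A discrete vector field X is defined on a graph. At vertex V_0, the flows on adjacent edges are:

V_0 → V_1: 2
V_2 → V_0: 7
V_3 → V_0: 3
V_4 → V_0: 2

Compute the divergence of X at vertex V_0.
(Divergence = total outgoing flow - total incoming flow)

Divergence = sum of outgoing flows = 2 + (-7) + (-3) + (-2) = -10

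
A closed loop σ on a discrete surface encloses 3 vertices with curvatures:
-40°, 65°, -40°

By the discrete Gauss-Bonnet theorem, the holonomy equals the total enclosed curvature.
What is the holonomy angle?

Holonomy = total enclosed curvature = (-40°) + 65° + (-40°) = -15°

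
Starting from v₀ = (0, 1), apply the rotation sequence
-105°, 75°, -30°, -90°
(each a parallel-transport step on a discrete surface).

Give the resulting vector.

Total rotation: (-105°) + 75° + (-30°) + (-90°) = -150°. Final vector: (0.5000, -0.8660)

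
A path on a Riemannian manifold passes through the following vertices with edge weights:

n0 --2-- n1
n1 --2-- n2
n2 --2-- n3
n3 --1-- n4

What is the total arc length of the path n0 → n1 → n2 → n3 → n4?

Arc length = 2 + 2 + 2 + 1 = 7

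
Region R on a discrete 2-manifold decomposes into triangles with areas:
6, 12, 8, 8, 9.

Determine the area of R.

6 + 12 + 8 + 8 + 9 = 43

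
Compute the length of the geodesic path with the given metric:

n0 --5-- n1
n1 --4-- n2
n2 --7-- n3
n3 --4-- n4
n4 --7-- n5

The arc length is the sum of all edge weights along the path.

Arc length = 5 + 4 + 7 + 4 + 7 = 27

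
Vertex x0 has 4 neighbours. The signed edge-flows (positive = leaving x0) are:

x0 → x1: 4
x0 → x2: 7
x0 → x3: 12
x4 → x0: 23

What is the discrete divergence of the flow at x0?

Divergence = sum of outgoing flows = 4 + 7 + 12 + (-23) = 0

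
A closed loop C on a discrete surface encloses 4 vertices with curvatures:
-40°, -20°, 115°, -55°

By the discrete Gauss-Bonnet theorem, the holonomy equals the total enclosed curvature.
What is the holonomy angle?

Holonomy = total enclosed curvature = (-40°) + (-20°) + 115° + (-55°) = 0°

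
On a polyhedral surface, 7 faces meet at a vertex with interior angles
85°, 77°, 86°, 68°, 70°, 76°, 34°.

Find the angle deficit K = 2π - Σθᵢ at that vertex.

Sum of angles = 496°. K = 360° - 496° = -136° = -34π/45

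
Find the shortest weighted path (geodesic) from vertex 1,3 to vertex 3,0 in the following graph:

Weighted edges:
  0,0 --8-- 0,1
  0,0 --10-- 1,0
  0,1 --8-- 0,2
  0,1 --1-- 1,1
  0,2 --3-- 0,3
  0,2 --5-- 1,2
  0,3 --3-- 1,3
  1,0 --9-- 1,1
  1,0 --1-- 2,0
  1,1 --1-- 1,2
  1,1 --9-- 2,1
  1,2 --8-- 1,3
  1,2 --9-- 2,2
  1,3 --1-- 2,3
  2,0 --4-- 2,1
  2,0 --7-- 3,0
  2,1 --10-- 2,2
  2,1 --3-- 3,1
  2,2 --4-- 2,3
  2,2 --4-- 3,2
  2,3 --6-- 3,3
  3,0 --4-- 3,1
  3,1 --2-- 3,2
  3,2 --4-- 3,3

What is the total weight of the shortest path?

Shortest path: 1,3 → 2,3 → 2,2 → 3,2 → 3,1 → 3,0, total weight = 15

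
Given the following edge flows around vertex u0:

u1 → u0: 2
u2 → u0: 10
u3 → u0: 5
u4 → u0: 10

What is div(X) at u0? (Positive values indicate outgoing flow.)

Divergence = sum of outgoing flows = (-2) + (-10) + (-5) + (-10) = -27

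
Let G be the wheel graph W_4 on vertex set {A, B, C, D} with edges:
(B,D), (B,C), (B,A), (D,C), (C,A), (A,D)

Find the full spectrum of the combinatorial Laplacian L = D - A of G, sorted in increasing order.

The wheel W_4 is the join K_1 ∨ C_3 (a hub joined to every vertex of a cycle of length 3). For a join G ∨ H (G on p vertices, H on q vertices) the Laplacian spectrum is 0, p+q, the eigenvalues of L(G) other than one 0 each shifted by +q, and the eigenvalues of L(H) other than one 0 each shifted by +p. With G = K_1 (p = 1, nothing left after dropping its 0) and H = C_3 (q = 3, eigenvalues 2 − 2cos(2πk/3), k = 0, …, 2; drop k = 0), the spectrum of W_4 is 0, 4, and 1 + (2 − 2cos(2πk/3)) = 3 − 2cos(2πk/3) for k = 1, …, 2:
k=1: 3 − 2cos(2π/3) = 4.0; k=2: 3 − 2cos(4π/3) = 4.0.
Laplacian eigenvalues (increasing order): [0.0, 4.0, 4.0, 4.0]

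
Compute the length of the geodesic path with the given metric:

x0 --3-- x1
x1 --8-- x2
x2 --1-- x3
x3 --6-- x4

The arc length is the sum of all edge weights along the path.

Arc length = 3 + 8 + 1 + 6 = 18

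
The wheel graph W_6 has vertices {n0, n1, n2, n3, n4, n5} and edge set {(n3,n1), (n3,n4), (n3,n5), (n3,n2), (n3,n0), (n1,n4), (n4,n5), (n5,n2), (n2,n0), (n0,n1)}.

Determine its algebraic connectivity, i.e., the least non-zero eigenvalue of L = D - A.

The wheel W_6 is the join K_1 ∨ C_5 (a hub joined to every vertex of a cycle of length 5). For a join G ∨ H (G on p vertices, H on q vertices) the Laplacian spectrum is 0, p+q, the eigenvalues of L(G) other than one 0 each shifted by +q, and the eigenvalues of L(H) other than one 0 each shifted by +p. With G = K_1 (p = 1, nothing left after dropping its 0) and H = C_5 (q = 5, eigenvalues 2 − 2cos(2πk/5), k = 0, …, 4; drop k = 0), the spectrum of W_6 is 0, 6, and 1 + (2 − 2cos(2πk/5)) = 3 − 2cos(2πk/5) for k = 1, …, 4:
k=1: 3 − 2cos(2π/5) = 2.382; k=2: 3 − 2cos(4π/5) = 4.618; k=3: 3 − 2cos(6π/5) = 4.618; k=4: 3 − 2cos(8π/5) = 2.382.
Laplacian eigenvalues: [0.0, 2.382, 2.382, 4.618, 4.618, 6.0]. Algebraic connectivity (smallest non-zero eigenvalue) = 2.382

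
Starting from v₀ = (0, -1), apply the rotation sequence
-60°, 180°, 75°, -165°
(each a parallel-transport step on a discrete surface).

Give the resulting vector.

Total rotation: (-60°) + 180° + 75° + (-165°) = 30°. Final vector: (0.5000, -0.8660)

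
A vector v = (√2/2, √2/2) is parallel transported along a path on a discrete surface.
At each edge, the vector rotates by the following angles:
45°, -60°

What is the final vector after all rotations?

Total rotation: 45° + (-60°) = -15°. Final vector: (0.8660, 0.5000)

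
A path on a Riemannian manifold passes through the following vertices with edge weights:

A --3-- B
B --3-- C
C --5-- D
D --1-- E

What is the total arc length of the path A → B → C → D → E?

Arc length = 3 + 3 + 5 + 1 = 12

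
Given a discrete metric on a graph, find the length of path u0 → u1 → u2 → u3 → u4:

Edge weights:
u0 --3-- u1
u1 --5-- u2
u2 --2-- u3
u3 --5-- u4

Arc length = 3 + 5 + 2 + 5 = 15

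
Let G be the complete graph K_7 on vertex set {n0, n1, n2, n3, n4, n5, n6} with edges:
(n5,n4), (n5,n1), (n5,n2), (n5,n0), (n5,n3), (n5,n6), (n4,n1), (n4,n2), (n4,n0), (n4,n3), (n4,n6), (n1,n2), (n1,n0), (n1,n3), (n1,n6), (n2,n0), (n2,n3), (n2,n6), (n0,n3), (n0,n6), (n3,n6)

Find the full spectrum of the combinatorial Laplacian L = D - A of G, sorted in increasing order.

For the complete graph K_n, L = nI − J (J = all-ones matrix). J has eigenvalues n (once, eigenvector 𝟙) and 0 (multiplicity n−1), so L has eigenvalues 0 (once) and n (multiplicity n−1). Here n = 7: eigenvalue 0 once and 7 with multiplicity 6.
Laplacian eigenvalues (increasing order): [0.0, 7.0, 7.0, 7.0, 7.0, 7.0, 7.0]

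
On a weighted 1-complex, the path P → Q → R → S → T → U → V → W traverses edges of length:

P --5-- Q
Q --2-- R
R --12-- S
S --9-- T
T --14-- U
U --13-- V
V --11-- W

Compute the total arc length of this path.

Arc length = 5 + 2 + 12 + 9 + 14 + 13 + 11 = 66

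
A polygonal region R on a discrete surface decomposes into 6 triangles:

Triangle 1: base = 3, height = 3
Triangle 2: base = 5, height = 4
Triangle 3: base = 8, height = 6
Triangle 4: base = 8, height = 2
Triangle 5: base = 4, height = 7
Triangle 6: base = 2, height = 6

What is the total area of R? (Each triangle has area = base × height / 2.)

(1/2)×3×3 + (1/2)×5×4 + (1/2)×8×6 + (1/2)×8×2 + (1/2)×4×7 + (1/2)×2×6 = 66.5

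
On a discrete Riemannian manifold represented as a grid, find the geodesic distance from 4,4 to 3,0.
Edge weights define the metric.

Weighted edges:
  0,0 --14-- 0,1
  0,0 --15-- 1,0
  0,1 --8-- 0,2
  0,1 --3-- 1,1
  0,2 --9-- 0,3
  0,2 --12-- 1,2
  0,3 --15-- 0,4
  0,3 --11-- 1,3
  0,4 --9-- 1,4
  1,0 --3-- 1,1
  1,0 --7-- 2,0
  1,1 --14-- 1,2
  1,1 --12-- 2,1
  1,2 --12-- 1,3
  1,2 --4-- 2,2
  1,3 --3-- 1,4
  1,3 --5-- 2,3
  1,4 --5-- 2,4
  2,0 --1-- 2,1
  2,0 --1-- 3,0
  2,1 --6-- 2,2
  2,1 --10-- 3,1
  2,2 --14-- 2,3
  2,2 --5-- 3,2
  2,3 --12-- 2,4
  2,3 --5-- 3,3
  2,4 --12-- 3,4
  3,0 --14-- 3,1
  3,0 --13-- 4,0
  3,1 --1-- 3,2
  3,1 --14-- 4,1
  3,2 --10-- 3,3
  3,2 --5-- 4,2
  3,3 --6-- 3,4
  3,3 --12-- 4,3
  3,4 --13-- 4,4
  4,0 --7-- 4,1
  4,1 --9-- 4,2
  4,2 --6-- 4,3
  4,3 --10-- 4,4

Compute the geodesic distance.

Shortest path: 4,4 → 4,3 → 4,2 → 3,2 → 3,1 → 2,1 → 2,0 → 3,0, total weight = 34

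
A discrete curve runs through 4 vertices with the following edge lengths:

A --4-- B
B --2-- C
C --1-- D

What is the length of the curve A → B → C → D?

Arc length = 4 + 2 + 1 = 7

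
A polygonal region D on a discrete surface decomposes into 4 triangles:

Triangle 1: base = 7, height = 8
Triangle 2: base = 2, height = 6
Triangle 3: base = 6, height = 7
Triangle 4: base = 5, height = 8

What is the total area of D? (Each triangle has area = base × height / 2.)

(1/2)×7×8 + (1/2)×2×6 + (1/2)×6×7 + (1/2)×5×8 = 75.0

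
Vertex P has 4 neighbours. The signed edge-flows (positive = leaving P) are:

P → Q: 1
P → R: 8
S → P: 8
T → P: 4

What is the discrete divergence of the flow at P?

Divergence = sum of outgoing flows = 1 + 8 + (-8) + (-4) = -3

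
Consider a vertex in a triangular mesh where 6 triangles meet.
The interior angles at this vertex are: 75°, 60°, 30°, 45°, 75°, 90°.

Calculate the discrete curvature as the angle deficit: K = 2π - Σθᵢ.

Sum of angles = 375°. K = 360° - 375° = -15° = -π/12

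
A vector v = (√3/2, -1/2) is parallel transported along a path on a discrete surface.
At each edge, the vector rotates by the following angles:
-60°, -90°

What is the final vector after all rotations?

Total rotation: (-60°) + (-90°) = -150°. Final vector: (-1, 0)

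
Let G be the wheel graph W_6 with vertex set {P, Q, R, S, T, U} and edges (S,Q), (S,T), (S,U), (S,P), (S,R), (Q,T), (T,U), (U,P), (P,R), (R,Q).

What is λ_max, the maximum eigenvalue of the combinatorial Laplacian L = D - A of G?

The wheel W_6 is the join K_1 ∨ C_5 (a hub joined to every vertex of a cycle of length 5). For a join G ∨ H (G on p vertices, H on q vertices) the Laplacian spectrum is 0, p+q, the eigenvalues of L(G) other than one 0 each shifted by +q, and the eigenvalues of L(H) other than one 0 each shifted by +p. With G = K_1 (p = 1, nothing left after dropping its 0) and H = C_5 (q = 5, eigenvalues 2 − 2cos(2πk/5), k = 0, …, 4; drop k = 0), the spectrum of W_6 is 0, 6, and 1 + (2 − 2cos(2πk/5)) = 3 − 2cos(2πk/5) for k = 1, …, 4:
k=1: 3 − 2cos(2π/5) = 2.382; k=2: 3 − 2cos(4π/5) = 4.618; k=3: 3 − 2cos(6π/5) = 4.618; k=4: 3 − 2cos(8π/5) = 2.382.
Laplacian eigenvalues: [0.0, 2.382, 2.382, 4.618, 4.618, 6.0]. Largest eigenvalue (spectral radius) = 6.0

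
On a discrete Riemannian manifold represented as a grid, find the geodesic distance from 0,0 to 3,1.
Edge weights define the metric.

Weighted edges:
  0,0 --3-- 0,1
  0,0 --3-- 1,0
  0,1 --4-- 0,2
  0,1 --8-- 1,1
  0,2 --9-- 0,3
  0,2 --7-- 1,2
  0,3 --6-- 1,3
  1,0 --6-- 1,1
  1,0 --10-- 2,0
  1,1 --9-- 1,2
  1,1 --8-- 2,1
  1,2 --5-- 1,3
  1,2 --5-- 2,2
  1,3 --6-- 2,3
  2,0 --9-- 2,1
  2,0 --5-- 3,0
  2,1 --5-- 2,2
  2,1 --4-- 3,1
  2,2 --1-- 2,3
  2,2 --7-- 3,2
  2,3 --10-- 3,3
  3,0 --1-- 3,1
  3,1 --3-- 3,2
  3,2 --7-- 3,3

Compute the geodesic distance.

Shortest path: 0,0 → 1,0 → 2,0 → 3,0 → 3,1, total weight = 19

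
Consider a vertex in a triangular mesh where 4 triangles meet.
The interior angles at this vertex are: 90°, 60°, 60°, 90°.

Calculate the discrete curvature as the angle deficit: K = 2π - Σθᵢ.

Sum of angles = 300°. K = 360° - 300° = 60°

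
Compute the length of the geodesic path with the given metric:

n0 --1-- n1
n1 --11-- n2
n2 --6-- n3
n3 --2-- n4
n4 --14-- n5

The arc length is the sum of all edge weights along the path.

Arc length = 1 + 11 + 6 + 2 + 14 = 34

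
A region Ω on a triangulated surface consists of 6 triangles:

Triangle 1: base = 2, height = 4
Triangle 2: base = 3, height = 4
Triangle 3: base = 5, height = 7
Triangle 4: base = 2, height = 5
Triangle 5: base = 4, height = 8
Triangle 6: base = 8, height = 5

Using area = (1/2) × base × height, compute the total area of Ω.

(1/2)×2×4 + (1/2)×3×4 + (1/2)×5×7 + (1/2)×2×5 + (1/2)×4×8 + (1/2)×8×5 = 68.5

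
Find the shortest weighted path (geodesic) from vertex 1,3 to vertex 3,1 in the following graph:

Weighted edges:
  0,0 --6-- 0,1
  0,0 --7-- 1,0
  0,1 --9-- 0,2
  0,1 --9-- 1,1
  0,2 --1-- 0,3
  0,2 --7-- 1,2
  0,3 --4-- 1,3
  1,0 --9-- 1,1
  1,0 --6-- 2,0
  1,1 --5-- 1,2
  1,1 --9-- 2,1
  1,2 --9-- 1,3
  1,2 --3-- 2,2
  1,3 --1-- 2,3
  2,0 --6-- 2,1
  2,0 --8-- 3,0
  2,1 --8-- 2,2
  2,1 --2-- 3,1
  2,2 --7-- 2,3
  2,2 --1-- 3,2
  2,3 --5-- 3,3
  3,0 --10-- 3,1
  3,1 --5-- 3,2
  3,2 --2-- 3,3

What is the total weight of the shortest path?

Shortest path: 1,3 → 2,3 → 3,3 → 3,2 → 3,1, total weight = 13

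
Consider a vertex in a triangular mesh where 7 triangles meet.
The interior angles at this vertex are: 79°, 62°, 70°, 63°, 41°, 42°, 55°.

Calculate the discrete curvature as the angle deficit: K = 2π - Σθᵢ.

Sum of angles = 412°. K = 360° - 412° = -52° = -13π/45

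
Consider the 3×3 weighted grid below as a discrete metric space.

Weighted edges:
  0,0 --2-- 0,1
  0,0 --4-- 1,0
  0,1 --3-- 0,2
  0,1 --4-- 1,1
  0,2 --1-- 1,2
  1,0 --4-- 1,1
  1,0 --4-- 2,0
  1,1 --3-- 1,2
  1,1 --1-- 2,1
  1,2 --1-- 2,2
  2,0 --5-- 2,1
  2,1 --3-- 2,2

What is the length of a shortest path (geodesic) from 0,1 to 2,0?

Shortest path: 0,1 → 1,1 → 2,1 → 2,0, total weight = 10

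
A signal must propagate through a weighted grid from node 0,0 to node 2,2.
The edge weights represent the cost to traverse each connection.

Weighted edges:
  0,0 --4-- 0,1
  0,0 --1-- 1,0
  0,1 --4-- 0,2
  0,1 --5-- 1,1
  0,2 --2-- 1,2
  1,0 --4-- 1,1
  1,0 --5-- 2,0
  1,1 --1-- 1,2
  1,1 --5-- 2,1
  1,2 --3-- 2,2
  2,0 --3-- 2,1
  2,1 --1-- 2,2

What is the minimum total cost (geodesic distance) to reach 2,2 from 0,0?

Shortest path: 0,0 → 1,0 → 1,1 → 1,2 → 2,2, total weight = 9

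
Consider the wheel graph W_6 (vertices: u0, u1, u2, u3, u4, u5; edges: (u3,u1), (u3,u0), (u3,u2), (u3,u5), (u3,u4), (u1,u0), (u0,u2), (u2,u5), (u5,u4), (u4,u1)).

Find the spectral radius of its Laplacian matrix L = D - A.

The wheel W_6 is the join K_1 ∨ C_5 (a hub joined to every vertex of a cycle of length 5). For a join G ∨ H (G on p vertices, H on q vertices) the Laplacian spectrum is 0, p+q, the eigenvalues of L(G) other than one 0 each shifted by +q, and the eigenvalues of L(H) other than one 0 each shifted by +p. With G = K_1 (p = 1, nothing left after dropping its 0) and H = C_5 (q = 5, eigenvalues 2 − 2cos(2πk/5), k = 0, …, 4; drop k = 0), the spectrum of W_6 is 0, 6, and 1 + (2 − 2cos(2πk/5)) = 3 − 2cos(2πk/5) for k = 1, …, 4:
k=1: 3 − 2cos(2π/5) = 2.382; k=2: 3 − 2cos(4π/5) = 4.618; k=3: 3 − 2cos(6π/5) = 4.618; k=4: 3 − 2cos(8π/5) = 2.382.
Laplacian eigenvalues: [0.0, 2.382, 2.382, 4.618, 4.618, 6.0]. Largest eigenvalue (spectral radius) = 6.0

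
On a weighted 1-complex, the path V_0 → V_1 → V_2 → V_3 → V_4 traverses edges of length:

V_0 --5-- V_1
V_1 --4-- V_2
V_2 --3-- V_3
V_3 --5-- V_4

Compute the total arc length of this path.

Arc length = 5 + 4 + 3 + 5 = 17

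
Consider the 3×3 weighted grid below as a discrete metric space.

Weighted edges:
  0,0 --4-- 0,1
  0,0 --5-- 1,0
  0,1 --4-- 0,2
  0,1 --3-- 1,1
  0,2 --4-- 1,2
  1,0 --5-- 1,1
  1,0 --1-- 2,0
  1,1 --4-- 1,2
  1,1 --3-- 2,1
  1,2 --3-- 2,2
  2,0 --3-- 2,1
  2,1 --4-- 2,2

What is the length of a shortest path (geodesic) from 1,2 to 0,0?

Shortest path: 1,2 → 1,1 → 0,1 → 0,0, total weight = 11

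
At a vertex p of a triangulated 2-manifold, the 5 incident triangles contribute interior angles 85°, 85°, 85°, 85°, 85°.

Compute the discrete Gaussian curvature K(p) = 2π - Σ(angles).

Sum of angles = 425°. K = 360° - 425° = -65° = -13π/36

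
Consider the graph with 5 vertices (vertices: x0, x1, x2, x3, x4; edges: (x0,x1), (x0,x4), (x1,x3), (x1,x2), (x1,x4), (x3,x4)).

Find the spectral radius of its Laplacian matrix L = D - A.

Degrees: deg(x0) = 2, deg(x1) = 4, deg(x2) = 1, deg(x3) = 2, deg(x4) = 3.
L = D − A with rows/columns ordered (x0, x1, x2, x3, x4):
  [ 2, -1,  0,  0, -1]
  [-1,  4, -1, -1, -1]
  [ 0, -1,  1,  0,  0]
  [ 0, -1,  0,  2, -1]
  [-1, -1,  0, -1,  3]
Characteristic polynomial: det(λI − L) = λ(λ − 1)(λ − 2)(λ − 4)(λ − 5).
Roots: λ = 0; (λ − 1) = 0 ⇒ λ = 1; (λ − 2) = 0 ⇒ λ = 2; (λ − 4) = 0 ⇒ λ = 4; (λ − 5) = 0 ⇒ λ = 5.
(Check: the roots sum (with multiplicity) to 12, matching trace L = Σdeg = 2·6 = 12.)
Laplacian eigenvalues: [0.0, 1.0, 2.0, 4.0, 5.0]. Largest eigenvalue (spectral radius) = 5.0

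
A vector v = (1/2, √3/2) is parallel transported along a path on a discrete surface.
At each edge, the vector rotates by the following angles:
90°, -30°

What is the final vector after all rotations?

Total rotation: 90° + (-30°) = 60°. Final vector: (-0.5000, 0.8660)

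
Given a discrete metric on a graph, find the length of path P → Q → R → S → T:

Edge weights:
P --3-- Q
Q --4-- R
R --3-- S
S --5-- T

Arc length = 3 + 4 + 3 + 5 = 15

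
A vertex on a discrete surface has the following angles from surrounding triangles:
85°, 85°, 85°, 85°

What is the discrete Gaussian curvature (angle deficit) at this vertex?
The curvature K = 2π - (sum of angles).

Sum of angles = 340°. K = 360° - 340° = 20°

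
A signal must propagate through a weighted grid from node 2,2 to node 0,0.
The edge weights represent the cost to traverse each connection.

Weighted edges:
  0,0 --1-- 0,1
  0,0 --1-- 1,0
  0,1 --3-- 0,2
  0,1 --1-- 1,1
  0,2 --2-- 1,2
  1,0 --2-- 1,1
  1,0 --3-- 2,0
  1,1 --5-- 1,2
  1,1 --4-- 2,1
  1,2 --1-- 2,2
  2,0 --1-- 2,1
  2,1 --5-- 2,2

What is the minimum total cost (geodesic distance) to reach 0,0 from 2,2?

Shortest path: 2,2 → 1,2 → 0,2 → 0,1 → 0,0, total weight = 7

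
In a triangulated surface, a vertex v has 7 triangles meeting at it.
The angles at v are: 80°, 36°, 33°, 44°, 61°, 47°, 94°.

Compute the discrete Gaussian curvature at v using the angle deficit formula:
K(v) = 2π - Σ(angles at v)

Sum of angles = 395°. K = 360° - 395° = -35° = -7π/36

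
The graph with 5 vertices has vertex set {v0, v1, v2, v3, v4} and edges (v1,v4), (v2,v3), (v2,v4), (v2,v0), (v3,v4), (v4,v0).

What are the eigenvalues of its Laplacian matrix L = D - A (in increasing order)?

Degrees: deg(v0) = 2, deg(v1) = 1, deg(v2) = 3, deg(v3) = 2, deg(v4) = 4.
L = D − A with rows/columns ordered (v0, v1, v2, v3, v4):
  [ 2,  0, -1,  0, -1]
  [ 0,  1,  0,  0, -1]
  [-1,  0,  3, -1, -1]
  [ 0,  0, -1,  2, -1]
  [-1, -1, -1, -1,  4]
Characteristic polynomial: det(λI − L) = λ(λ − 1)(λ − 2)(λ − 4)(λ − 5).
Roots: λ = 0; (λ − 1) = 0 ⇒ λ = 1; (λ − 2) = 0 ⇒ λ = 2; (λ − 4) = 0 ⇒ λ = 4; (λ − 5) = 0 ⇒ λ = 5.
(Check: the roots sum (with multiplicity) to 12, matching trace L = Σdeg = 2·6 = 12.)
Laplacian eigenvalues (increasing order): [0.0, 1.0, 2.0, 4.0, 5.0]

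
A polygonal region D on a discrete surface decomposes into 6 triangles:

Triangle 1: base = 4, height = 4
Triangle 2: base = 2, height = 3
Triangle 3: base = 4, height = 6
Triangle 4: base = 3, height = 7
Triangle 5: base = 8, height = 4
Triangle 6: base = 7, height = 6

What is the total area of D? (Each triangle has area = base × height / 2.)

(1/2)×4×4 + (1/2)×2×3 + (1/2)×4×6 + (1/2)×3×7 + (1/2)×8×4 + (1/2)×7×6 = 70.5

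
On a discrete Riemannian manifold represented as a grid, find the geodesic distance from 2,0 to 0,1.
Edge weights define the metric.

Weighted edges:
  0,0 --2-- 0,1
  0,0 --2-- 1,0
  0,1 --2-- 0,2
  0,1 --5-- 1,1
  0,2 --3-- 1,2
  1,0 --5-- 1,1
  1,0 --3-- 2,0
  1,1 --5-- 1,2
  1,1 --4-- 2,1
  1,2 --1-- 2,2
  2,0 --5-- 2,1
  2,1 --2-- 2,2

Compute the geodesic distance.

Shortest path: 2,0 → 1,0 → 0,0 → 0,1, total weight = 7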